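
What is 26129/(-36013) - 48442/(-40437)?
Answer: 687963373/1456257681 ≈ 0.47242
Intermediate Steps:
26129/(-36013) - 48442/(-40437) = 26129*(-1/36013) - 48442*(-1/40437) = -26129/36013 + 48442/40437 = 687963373/1456257681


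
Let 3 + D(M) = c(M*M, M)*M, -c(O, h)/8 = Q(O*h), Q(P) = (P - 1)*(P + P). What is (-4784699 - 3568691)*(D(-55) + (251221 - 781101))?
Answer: -203481142793123046630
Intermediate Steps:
Q(P) = 2*P*(-1 + P) (Q(P) = (-1 + P)*(2*P) = 2*P*(-1 + P))
c(O, h) = -16*O*h*(-1 + O*h)
D(M) = -3 + 16*M**4*(1 - M**3) (D(M) = -3 + (16*(M*M)*M*(1 - M*M*M))*M = -3 + (16*M**2*M*(1 - M**2*M))*M = -3 + (16*M**2*M*(1 - M**3))*M = -3 + (16*M**3*(1 - M**3))*M = -3 + 16*M**4*(1 - M**3))
(-4784699 - 3568691)*(D(-55) + (251221 - 781101)) = (-4784699 - 3568691)*((-3 + 16*(-55)**4*(1 - 1*(-55)**3)) + (251221 - 781101)) = -8353390*((-3 + 16*9150625*(1 - 1*(-166375))) - 529880) = -8353390*((-3 + 16*9150625*(1 + 166375)) - 529880) = -8353390*((-3 + 16*9150625*166376) - 529880) = -8353390*((-3 + 24359110160000) - 529880) = -8353390*(24359110159997 - 529880) = -8353390*24359109630117 = -203481142793123046630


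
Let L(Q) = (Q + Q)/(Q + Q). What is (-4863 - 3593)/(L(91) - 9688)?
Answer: 8456/9687 ≈ 0.87292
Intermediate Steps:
L(Q) = 1 (L(Q) = (2*Q)/((2*Q)) = (2*Q)*(1/(2*Q)) = 1)
(-4863 - 3593)/(L(91) - 9688) = (-4863 - 3593)/(1 - 9688) = -8456/(-9687) = -8456*(-1/9687) = 8456/9687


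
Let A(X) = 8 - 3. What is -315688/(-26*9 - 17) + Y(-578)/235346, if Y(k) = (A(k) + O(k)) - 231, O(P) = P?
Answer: 37147853122/29535923 ≈ 1257.7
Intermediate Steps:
A(X) = 5
Y(k) = -226 + k (Y(k) = (5 + k) - 231 = -226 + k)
-315688/(-26*9 - 17) + Y(-578)/235346 = -315688/(-26*9 - 17) + (-226 - 578)/235346 = -315688/(-234 - 17) - 804*1/235346 = -315688/(-251) - 402/117673 = -315688*(-1/251) - 402/117673 = 315688/251 - 402/117673 = 37147853122/29535923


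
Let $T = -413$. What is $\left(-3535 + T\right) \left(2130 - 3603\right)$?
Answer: $5815404$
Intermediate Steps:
$\left(-3535 + T\right) \left(2130 - 3603\right) = \left(-3535 - 413\right) \left(2130 - 3603\right) = \left(-3948\right) \left(-1473\right) = 5815404$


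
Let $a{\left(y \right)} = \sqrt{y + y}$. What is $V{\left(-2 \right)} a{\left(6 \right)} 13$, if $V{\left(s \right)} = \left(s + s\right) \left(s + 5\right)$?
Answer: $- 312 \sqrt{3} \approx -540.4$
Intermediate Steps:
$V{\left(s \right)} = 2 s \left(5 + s\right)$
$a{\left(y \right)} = \sqrt{2} \sqrt{y}$ ($a{\left(y \right)} = \sqrt{2 y} = \sqrt{2} \sqrt{y}$)
$V{\left(-2 \right)} a{\left(6 \right)} 13 = 2 \left(-2\right) \left(5 - 2\right) \sqrt{2} \sqrt{6} \cdot 13 = 2 \left(-2\right) 3 \cdot 2 \sqrt{3} \cdot 13 = - 12 \cdot 2 \sqrt{3} \cdot 13 = - 24 \sqrt{3} \cdot 13 = - 312 \sqrt{3}$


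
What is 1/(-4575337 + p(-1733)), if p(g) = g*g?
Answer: -1/1572048 ≈ -6.3611e-7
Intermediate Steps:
p(g) = g²
1/(-4575337 + p(-1733)) = 1/(-4575337 + (-1733)²) = 1/(-4575337 + 3003289) = 1/(-1572048) = -1/1572048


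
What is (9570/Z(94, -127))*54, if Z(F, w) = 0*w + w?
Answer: -516780/127 ≈ -4069.1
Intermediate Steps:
Z(F, w) = w (Z(F, w) = 0 + w = w)
(9570/Z(94, -127))*54 = (9570/(-127))*54 = (9570*(-1/127))*54 = -9570/127*54 = -516780/127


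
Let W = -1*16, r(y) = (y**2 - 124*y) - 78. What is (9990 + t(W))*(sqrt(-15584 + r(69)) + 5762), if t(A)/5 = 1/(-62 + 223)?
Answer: 9267571990/161 + 1608395*I*sqrt(19457)/161 ≈ 5.7563e+7 + 1.3935e+6*I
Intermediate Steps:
r(y) = -78 + y**2 - 124*y
W = -16
t(A) = 5/161 (t(A) = 5/(-62 + 223) = 5/161)
(9990 + t(W))*(sqrt(-15584 + r(69)) + 5762) = (9990 + 5/161)*(sqrt(-15584 + (-78 + 69**2 - 124*69)) + 5762) = 1608395*(sqrt(-15584 + (-78 + 4761 - 8556)) + 5762)/161 = 1608395*(sqrt(-15584 - 3873) + 5762)/161 = 1608395*(sqrt(-19457) + 5762)/161 = 1608395*(I*sqrt(19457) + 5762)/161 = 1608395*(5762 + I*sqrt(19457))/161 = 9267571990/161 + 1608395*I*sqrt(19457)/161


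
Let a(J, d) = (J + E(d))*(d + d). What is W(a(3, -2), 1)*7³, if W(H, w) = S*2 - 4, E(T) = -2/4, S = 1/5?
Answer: -6174/5 ≈ -1234.8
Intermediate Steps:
S = ⅕ (S = 1*(⅕) = ⅕ ≈ 0.20000)
E(T) = -½ (E(T) = -2*¼ = -½)
a(J, d) = 2*d*(-½ + J) (a(J, d) = (J - ½)*(d + d) = (-½ + J)*(2*d) = 2*d*(-½ + J))
W(H, w) = -18/5 (W(H, w) = (⅕)*2 - 4 = ⅖ - 4 = -18/5)
W(a(3, -2), 1)*7³ = -18/5*7³ = -18/5*343 = -6174/5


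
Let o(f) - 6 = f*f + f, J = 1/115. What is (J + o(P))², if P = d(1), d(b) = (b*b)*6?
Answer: 30481441/13225 ≈ 2304.8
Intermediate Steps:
d(b) = 6*b² (d(b) = b²*6 = 6*b²)
J = 1/115 ≈ 0.0086956
P = 6 (P = 6*1² = 6*1 = 6)
o(f) = 6 + f + f² (o(f) = 6 + (f*f + f) = 6 + (f² + f) = 6 + (f + f²) = 6 + f + f²)
(J + o(P))² = (1/115 + (6 + 6 + 6²))² = (1/115 + (6 + 6 + 36))² = (1/115 + 48)² = (5521/115)² = 30481441/13225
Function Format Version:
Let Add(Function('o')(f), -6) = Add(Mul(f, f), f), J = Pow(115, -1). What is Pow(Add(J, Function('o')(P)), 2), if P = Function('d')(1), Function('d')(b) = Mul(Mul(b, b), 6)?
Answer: Rational(30481441, 13225) ≈ 2304.8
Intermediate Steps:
Function('d')(b) = Mul(6, Pow(b, 2)) (Function('d')(b) = Mul(Pow(b, 2), 6) = Mul(6, Pow(b, 2)))
J = Rational(1, 115) ≈ 0.0086956
P = 6 (P = Mul(6, Pow(1, 2)) = Mul(6, 1) = 6)
Function('o')(f) = Add(6, f, Pow(f, 2)) (Function('o')(f) = Add(6, Add(Mul(f, f), f)) = Add(6, Add(Pow(f, 2), f)) = Add(6, Add(f, Pow(f, 2))) = Add(6, f, Pow(f, 2)))
Pow(Add(J, Function('o')(P)), 2) = Pow(Add(Rational(1, 115), Add(6, 6, Pow(6, 2))), 2) = Pow(Add(Rational(1, 115), Add(6, 6, 36)), 2) = Pow(Add(Rational(1, 115), 48), 2) = Pow(Rational(5521, 115), 2) = Rational(30481441, 13225)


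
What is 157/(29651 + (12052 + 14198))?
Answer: 157/55901 ≈ 0.0028085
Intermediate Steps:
157/(29651 + (12052 + 14198)) = 157/(29651 + 26250) = 157/55901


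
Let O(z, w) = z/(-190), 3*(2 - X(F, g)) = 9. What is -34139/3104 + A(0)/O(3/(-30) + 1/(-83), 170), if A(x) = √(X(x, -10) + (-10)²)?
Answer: -34139/3104 + 157700*√11/31 ≈ 16861.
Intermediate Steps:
X(F, g) = -1 (X(F, g) = 2 - ⅓*9 = 2 - 3 = -1)
O(z, w) = -z/190 (O(z, w) = z*(-1/190) = -z/190)
A(x) = 3*√11 (A(x) = √(-1 + (-10)²) = √(-1 + 100) = √99 = 3*√11)
-34139/3104 + A(0)/O(3/(-30) + 1/(-83), 170) = -34139/3104 + (3*√11)/((-(3/(-30) + 1/(-83))/190)) = -34139*1/3104 + (3*√11)/((-(3*(-1/30) + 1*(-1/83))/190)) = -34139/3104 + (3*√11)/((-(-⅒ - 1/83)/190)) = -34139/3104 + (3*√11)/((-1/190*(-93/830))) = -34139/3104 + (3*√11)/(93/157700) = -34139/3104 + (3*√11)*(157700/93) = -34139/3104 + 157700*√11/31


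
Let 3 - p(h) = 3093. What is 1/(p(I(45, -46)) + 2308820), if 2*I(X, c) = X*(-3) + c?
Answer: 1/2305730 ≈ 4.3370e-7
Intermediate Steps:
I(X, c) = c/2 - 3*X/2 (I(X, c) = (X*(-3) + c)/2 = (-3*X + c)/2 = (c - 3*X)/2 = c/2 - 3*X/2)
p(h) = -3090 (p(h) = 3 - 1*3093 = 3 - 3093 = -3090)
1/(p(I(45, -46)) + 2308820) = 1/(-3090 + 2308820) = 1/2305730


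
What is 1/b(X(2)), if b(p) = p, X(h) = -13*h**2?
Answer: -1/52 ≈ -0.019231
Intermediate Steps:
1/b(X(2)) = 1/(-13*2**2) = 1/(-13*4) = 1/(-52) = -1/52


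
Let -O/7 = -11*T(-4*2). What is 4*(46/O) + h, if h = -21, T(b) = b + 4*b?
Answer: -8108/385 ≈ -21.060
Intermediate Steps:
T(b) = 5*b
O = -3080 (O = -(-77)*5*(-4*2) = -(-77)*5*(-8) = -(-77)*(-40) = -7*440 = -3080)
4*(46/O) + h = 4*(46/(-3080)) - 21 = 4*(46*(-1/3080)) - 21 = 4*(-23/1540) - 21 = -23/385 - 21 = -8108/385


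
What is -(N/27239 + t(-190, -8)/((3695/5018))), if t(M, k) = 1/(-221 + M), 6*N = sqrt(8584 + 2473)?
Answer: 5018/1518645 - sqrt(11057)/163434 ≈ 0.0026609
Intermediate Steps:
N = sqrt(11057)/6 (N = sqrt(8584 + 2473)/6 = sqrt(11057)/6 ≈ 17.525)
-(N/27239 + t(-190, -8)/((3695/5018))) = -((sqrt(11057)/6)/27239 + 1/((-221 - 190)*((3695/5018)))) = -((sqrt(11057)/6)*(1/27239) + 1/((-411)*((3695*(1/5018))))) = -(sqrt(11057)/163434 - 1/(411*3695/5018)) = -(sqrt(11057)/163434 - 1/411*5018/3695) = -(sqrt(11057)/163434 - 5018/1518645) = -(-5018/1518645 + sqrt(11057)/163434) = 5018/1518645 - sqrt(11057)/163434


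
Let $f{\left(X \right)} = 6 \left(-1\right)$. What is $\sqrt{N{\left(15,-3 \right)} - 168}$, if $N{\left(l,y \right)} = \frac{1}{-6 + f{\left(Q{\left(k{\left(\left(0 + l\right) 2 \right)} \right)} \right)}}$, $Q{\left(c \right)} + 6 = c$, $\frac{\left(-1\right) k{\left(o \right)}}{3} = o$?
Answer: $\frac{i \sqrt{6051}}{6} \approx 12.965 i$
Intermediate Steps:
$k{\left(o \right)} = - 3 o$
$Q{\left(c \right)} = -6 + c$
$f{\left(X \right)} = -6$
$N{\left(l,y \right)} = - \frac{1}{12}$ ($N{\left(l,y \right)} = \frac{1}{-6 - 6} = \frac{1}{-12} = - \frac{1}{12}$)
$\sqrt{N{\left(15,-3 \right)} - 168} = \sqrt{- \frac{1}{12} - 168} = \sqrt{- \frac{2017}{12}} = \frac{i \sqrt{6051}}{6}$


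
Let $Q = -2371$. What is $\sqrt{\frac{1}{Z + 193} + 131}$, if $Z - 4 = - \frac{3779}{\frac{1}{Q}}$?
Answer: $\frac{\sqrt{10517373203639322}}{8960206} \approx 11.446$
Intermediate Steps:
$Z = 8960013$ ($Z = 4 - \frac{3779}{\frac{1}{-2371}} = 4 - \frac{3779}{- \frac{1}{2371}} = 4 - -8960009 = 4 + 8960009 = 8960013$)
$\sqrt{\frac{1}{Z + 193} + 131} = \sqrt{\frac{1}{8960013 + 193} + 131} = \sqrt{\frac{1}{8960206} + 131} = \sqrt{\frac{1173786987}{8960206}} = \frac{\sqrt{10517373203639322}}{8960206}$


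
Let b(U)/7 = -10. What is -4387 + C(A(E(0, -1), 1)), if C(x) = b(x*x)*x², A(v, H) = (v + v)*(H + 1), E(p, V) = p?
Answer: -4387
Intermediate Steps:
b(U) = -70 (b(U) = 7*(-10) = -70)
A(v, H) = 2*v*(1 + H) (A(v, H) = (2*v)*(1 + H) = 2*v*(1 + H))
C(x) = -70*x²
-4387 + C(A(E(0, -1), 1)) = -4387 - 70*(2*0*(1 + 1))² = -4387 - 70*(2*0*2)² = -4387 - 70*0² = -4387 - 70*0 = -4387 + 0 = -4387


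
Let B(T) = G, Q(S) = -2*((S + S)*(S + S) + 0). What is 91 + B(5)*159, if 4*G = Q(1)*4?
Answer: -1181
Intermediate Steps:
Q(S) = -8*S**2 (Q(S) = -2*((2*S)*(2*S) + 0) = -2*(4*S**2 + 0) = -8*S**2)
G = -8 (G = (-8*1**2*4)/4 = (-8*1*4)/4 = (-8*4)/4 = (1/4)*(-32) = -8)
B(T) = -8
91 + B(5)*159 = 91 - 8*159 = 91 - 1272 = -1181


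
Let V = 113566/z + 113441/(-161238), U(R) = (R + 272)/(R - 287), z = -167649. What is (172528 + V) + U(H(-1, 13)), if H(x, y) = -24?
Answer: 483461180755448111/2802254040894 ≈ 1.7253e+5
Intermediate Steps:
U(R) = (272 + R)/(-287 + R)
V = -12443141639/9010463154 (V = 113566/(-167649) + 113441/(-161238) = 113566*(-1/167649) + 113441*(-1/161238) = -113566/167649 - 113441/161238 = -12443141639/9010463154 ≈ -1.3810)
(172528 + V) + U(H(-1, 13)) = (172528 - 12443141639/9010463154) + (272 - 24)/(-287 - 24) = 1554544743891673/9010463154 + 248/(-311) = 1554544743891673/9010463154 - 1/311*248 = 1554544743891673/9010463154 - 248/311 = 483461180755448111/2802254040894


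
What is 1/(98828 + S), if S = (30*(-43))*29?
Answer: 1/61418 ≈ 1.6282e-5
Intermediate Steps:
S = -37410 (S = -1290*29 = -37410)
1/(98828 + S) = 1/(98828 - 37410) = 1/61418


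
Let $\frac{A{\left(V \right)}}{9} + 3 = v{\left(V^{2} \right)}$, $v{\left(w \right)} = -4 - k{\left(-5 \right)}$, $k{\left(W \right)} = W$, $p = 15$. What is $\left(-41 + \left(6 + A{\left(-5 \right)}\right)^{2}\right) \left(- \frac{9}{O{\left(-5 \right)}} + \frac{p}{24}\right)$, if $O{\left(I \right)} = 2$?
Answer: $- \frac{3193}{8} \approx -399.13$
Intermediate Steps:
$v{\left(w \right)} = 1$ ($v{\left(w \right)} = -4 - -5 = -4 + 5 = 1$)
$A{\left(V \right)} = -18$ ($A{\left(V \right)} = -27 + 9 \cdot 1 = -27 + 9 = -18$)
$\left(-41 + \left(6 + A{\left(-5 \right)}\right)^{2}\right) \left(- \frac{9}{O{\left(-5 \right)}} + \frac{p}{24}\right) = \left(-41 + \left(6 - 18\right)^{2}\right) \left(- \frac{9}{2} + \frac{15}{24}\right) = \left(-41 + \left(-12\right)^{2}\right) \left(\left(-9\right) \frac{1}{2} + 15 \cdot \frac{1}{24}\right) = \left(-41 + 144\right) \left(- \frac{9}{2} + \frac{5}{8}\right) = 103 \left(- \frac{31}{8}\right) = - \frac{3193}{8}$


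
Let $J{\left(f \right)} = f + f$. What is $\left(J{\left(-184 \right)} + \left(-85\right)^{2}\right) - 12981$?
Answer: $-6124$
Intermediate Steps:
$J{\left(f \right)} = 2 f$
$\left(J{\left(-184 \right)} + \left(-85\right)^{2}\right) - 12981 = \left(2 \left(-184\right) + \left(-85\right)^{2}\right) - 12981 = \left(-368 + 7225\right) - 12981 = 6857 - 12981 = -6124$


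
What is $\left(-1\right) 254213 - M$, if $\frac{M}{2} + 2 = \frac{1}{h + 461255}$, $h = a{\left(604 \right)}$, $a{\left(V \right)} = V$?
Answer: $- \frac{117408714533}{461859} \approx -2.5421 \cdot 10^{5}$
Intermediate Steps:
$h = 604$
$M = - \frac{1847434}{461859}$ ($M = -4 + \frac{2}{604 + 461255} = -4 + \frac{2}{461859} = - \frac{1847434}{461859} \approx -4.0$)
$\left(-1\right) 254213 - M = \left(-1\right) 254213 - - \frac{1847434}{461859} = -254213 + \frac{1847434}{461859} = - \frac{117408714533}{461859}$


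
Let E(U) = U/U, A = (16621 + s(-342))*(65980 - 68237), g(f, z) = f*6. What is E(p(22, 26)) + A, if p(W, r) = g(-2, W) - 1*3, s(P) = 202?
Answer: -37969510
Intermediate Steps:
g(f, z) = 6*f
p(W, r) = -15 (p(W, r) = 6*(-2) - 1*3 = -12 - 3 = -15)
A = -37969511 (A = (16621 + 202)*(65980 - 68237) = 16823*(-2257) = -37969511)
E(U) = 1
E(p(22, 26)) + A = 1 - 37969511 = -37969510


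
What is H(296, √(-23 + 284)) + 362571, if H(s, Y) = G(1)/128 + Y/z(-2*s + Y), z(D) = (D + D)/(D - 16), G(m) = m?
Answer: 16252602462331/44825984 + 1079025*√29/700406 ≈ 3.6258e+5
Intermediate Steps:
z(D) = 2*D/(-16 + D) (z(D) = (2*D)/(-16 + D) = 2*D/(-16 + D))
H(s, Y) = 1/128 + Y*(-16 + Y - 2*s)/(2*(Y - 2*s)) (H(s, Y) = 1/128 + Y/((2*(-2*s + Y)/(-16 + (-2*s + Y)))) = 1*(1/128) + Y/((2*(Y - 2*s)/(-16 + (Y - 2*s)))) = 1/128 + Y/((2*(Y - 2*s)/(-16 + Y - 2*s))) = 1/128 + Y*((-16 + Y - 2*s)/(2*(Y - 2*s))) = 1/128 + Y*(-16 + Y - 2*s)/(2*(Y - 2*s)))
H(296, √(-23 + 284)) + 362571 = (√(-23 + 284) - 2*296 - 64*√(-23 + 284)*(16 - √(-23 + 284) + 2*296))/(128*(√(-23 + 284) - 2*296)) + 362571 = (√261 - 592 - 64*√261*(16 - √261 + 592))/(128*(√261 - 592)) + 362571 = (3*√29 - 592 - 64*3*√29*(16 - 3*√29 + 592))/(128*(3*√29 - 592)) + 362571 = (3*√29 - 592 - 64*3*√29*(16 - 3*√29 + 592))/(128*(-592 + 3*√29)) + 362571 = (3*√29 - 592 - 64*3*√29*(608 - 3*√29))/(128*(-592 + 3*√29)) + 362571 = (3*√29 - 592 - 192*√29*(608 - 3*√29))/(128*(-592 + 3*√29)) + 362571 = (-592 + 3*√29 - 192*√29*(608 - 3*√29))/(128*(-592 + 3*√29)) + 362571 = 362571 + (-592 + 3*√29 - 192*√29*(608 - 3*√29))/(128*(-592 + 3*√29))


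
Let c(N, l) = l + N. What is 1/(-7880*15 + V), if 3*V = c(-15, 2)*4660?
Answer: -3/415180 ≈ -7.2258e-6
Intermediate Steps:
c(N, l) = N + l
V = -60580/3 (V = ((-15 + 2)*4660)/3 = (-13*4660)/3 = (⅓)*(-60580) = -60580/3 ≈ -20193.)
1/(-7880*15 + V) = 1/(-7880*15 - 60580/3) = 1/(-118200 - 60580/3) = 1/(-415180/3) = -3/415180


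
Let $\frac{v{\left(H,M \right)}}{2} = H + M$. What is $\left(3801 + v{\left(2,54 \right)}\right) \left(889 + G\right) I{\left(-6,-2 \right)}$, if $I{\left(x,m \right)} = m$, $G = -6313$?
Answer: $42448224$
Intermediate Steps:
$v{\left(H,M \right)} = 2 H + 2 M$ ($v{\left(H,M \right)} = 2 \left(H + M\right) = 2 H + 2 M$)
$\left(3801 + v{\left(2,54 \right)}\right) \left(889 + G\right) I{\left(-6,-2 \right)} = \left(3801 + \left(2 \cdot 2 + 2 \cdot 54\right)\right) \left(889 - 6313\right) \left(-2\right) = \left(3801 + \left(4 + 108\right)\right) \left(-5424\right) \left(-2\right) = \left(3801 + 112\right) \left(-5424\right) \left(-2\right) = 3913 \left(-5424\right) \left(-2\right) = \left(-21224112\right) \left(-2\right) = 42448224$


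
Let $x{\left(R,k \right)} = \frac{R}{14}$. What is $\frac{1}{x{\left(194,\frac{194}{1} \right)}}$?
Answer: $\frac{7}{97} \approx 0.072165$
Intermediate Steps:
$x{\left(R,k \right)} = \frac{R}{14}$ ($x{\left(R,k \right)} = R \frac{1}{14} = \frac{R}{14}$)
$\frac{1}{x{\left(194,\frac{194}{1} \right)}} = \frac{1}{\frac{1}{14} \cdot 194} = \frac{1}{\frac{97}{7}} = \frac{7}{97}$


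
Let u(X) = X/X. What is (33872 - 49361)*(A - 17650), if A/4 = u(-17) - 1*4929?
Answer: 578700018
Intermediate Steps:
u(X) = 1
A = -19712 (A = 4*(1 - 1*4929) = 4*(1 - 4929) = 4*(-4928) = -19712)
(33872 - 49361)*(A - 17650) = (33872 - 49361)*(-19712 - 17650) = -15489*(-37362) = 578700018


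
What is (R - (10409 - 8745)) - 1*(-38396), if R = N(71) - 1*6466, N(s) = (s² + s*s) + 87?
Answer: 40435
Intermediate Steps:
N(s) = 87 + 2*s² (N(s) = (s² + s²) + 87 = 2*s² + 87 = 87 + 2*s²)
R = 3703 (R = (87 + 2*71²) - 1*6466 = (87 + 2*5041) - 6466 = (87 + 10082) - 6466 = 10169 - 6466 = 3703)
(R - (10409 - 8745)) - 1*(-38396) = (3703 - (10409 - 8745)) - 1*(-38396) = (3703 - 1*1664) + 38396 = (3703 - 1664) + 38396 = 2039 + 38396 = 40435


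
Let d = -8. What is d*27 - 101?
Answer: -317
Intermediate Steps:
d*27 - 101 = -8*27 - 101 = -216 - 101 = -317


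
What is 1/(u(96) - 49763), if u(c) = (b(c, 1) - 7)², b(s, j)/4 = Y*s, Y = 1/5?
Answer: -25/1122274 ≈ -2.2276e-5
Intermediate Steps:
Y = ⅕ ≈ 0.20000
b(s, j) = 4*s/5 (b(s, j) = 4*(s/5) = 4*s/5)
u(c) = (-7 + 4*c/5)² (u(c) = (4*c/5 - 7)² = (-7 + 4*c/5)²)
1/(u(96) - 49763) = 1/((-35 + 4*96)²/25 - 49763) = 1/((-35 + 384)²/25 - 49763) = 1/((1/25)*349² - 49763) = 1/((1/25)*121801 - 49763) = 1/(121801/25 - 49763) = 1/(-1122274/25) = -25/1122274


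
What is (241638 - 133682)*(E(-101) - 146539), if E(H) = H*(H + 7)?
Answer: -14794830020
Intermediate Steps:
E(H) = H*(7 + H)
(241638 - 133682)*(E(-101) - 146539) = (241638 - 133682)*(-101*(7 - 101) - 146539) = 107956*(-101*(-94) - 146539) = 107956*(9494 - 146539) = 107956*(-137045) = -14794830020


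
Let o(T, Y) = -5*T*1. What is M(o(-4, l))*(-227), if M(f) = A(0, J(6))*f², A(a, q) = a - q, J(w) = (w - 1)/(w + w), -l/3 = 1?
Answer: 113500/3 ≈ 37833.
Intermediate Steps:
l = -3 (l = -3*1 = -3)
o(T, Y) = -5*T
J(w) = (-1 + w)/(2*w) (J(w) = (-1 + w)/((2*w)) = (-1 + w)*(1/(2*w)) = (-1 + w)/(2*w))
M(f) = -5*f²/12 (M(f) = (0 - (-1 + 6)/(2*6))*f² = (0 - 5/(2*6))*f² = (0 - 1*5/12)*f² = (0 - 5/12)*f² = -5*f²/12)
M(o(-4, l))*(-227) = -5*(-5*(-4))²/12*(-227) = -5/12*20²*(-227) = -5/12*400*(-227) = -500/3*(-227) = 113500/3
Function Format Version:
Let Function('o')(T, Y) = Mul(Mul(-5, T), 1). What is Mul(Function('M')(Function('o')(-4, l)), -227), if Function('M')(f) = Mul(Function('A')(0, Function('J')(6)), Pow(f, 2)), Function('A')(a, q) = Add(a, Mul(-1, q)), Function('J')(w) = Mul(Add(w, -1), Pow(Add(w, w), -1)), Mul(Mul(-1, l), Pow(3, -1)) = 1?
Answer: Rational(113500, 3) ≈ 37833.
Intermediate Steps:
l = -3 (l = Mul(-3, 1) = -3)
Function('o')(T, Y) = Mul(-5, T)
Function('J')(w) = Mul(Rational(1, 2), Pow(w, -1), Add(-1, w)) (Function('J')(w) = Mul(Add(-1, w), Pow(Mul(2, w), -1)) = Mul(Add(-1, w), Mul(Rational(1, 2), Pow(w, -1))) = Mul(Rational(1, 2), Pow(w, -1), Add(-1, w)))
Function('M')(f) = Mul(Rational(-5, 12), Pow(f, 2)) (Function('M')(f) = Mul(Add(0, Mul(-1, Mul(Rational(1, 2), Pow(6, -1), Add(-1, 6)))), Pow(f, 2)) = Mul(Add(0, Mul(-1, Mul(Rational(1, 2), Rational(1, 6), 5))), Pow(f, 2)) = Mul(Add(0, Mul(-1, Rational(5, 12))), Pow(f, 2)) = Mul(Add(0, Rational(-5, 12)), Pow(f, 2)) = Mul(Rational(-5, 12), Pow(f, 2)))
Mul(Function('M')(Function('o')(-4, l)), -227) = Mul(Mul(Rational(-5, 12), Pow(Mul(-5, -4), 2)), -227) = Mul(Mul(Rational(-5, 12), Pow(20, 2)), -227) = Mul(Mul(Rational(-5, 12), 400), -227) = Mul(Rational(-500, 3), -227) = Rational(113500, 3)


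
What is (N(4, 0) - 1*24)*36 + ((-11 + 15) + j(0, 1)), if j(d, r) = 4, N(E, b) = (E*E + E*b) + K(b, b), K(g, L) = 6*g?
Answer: -280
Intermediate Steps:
N(E, b) = E² + 6*b + E*b (N(E, b) = (E*E + E*b) + 6*b = (E² + E*b) + 6*b = E² + 6*b + E*b)
(N(4, 0) - 1*24)*36 + ((-11 + 15) + j(0, 1)) = ((4² + 6*0 + 4*0) - 1*24)*36 + ((-11 + 15) + 4) = ((16 + 0 + 0) - 24)*36 + (4 + 4) = (16 - 24)*36 + 8 = -8*36 + 8 = -288 + 8 = -280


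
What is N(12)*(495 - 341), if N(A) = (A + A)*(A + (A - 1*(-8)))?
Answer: 118272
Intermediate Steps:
N(A) = 2*A*(8 + 2*A) (N(A) = (2*A)*(A + (A + 8)) = (2*A)*(A + (8 + A)) = (2*A)*(8 + 2*A) = 2*A*(8 + 2*A))
N(12)*(495 - 341) = (4*12*(4 + 12))*(495 - 341) = (4*12*16)*154 = 768*154 = 118272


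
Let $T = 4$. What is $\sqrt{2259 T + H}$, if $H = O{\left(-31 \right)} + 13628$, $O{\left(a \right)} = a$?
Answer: $\sqrt{22633} \approx 150.44$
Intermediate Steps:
$H = 13597$ ($H = -31 + 13628 = 13597$)
$\sqrt{2259 T + H} = \sqrt{2259 \cdot 4 + 13597} = \sqrt{9036 + 13597} = \sqrt{22633}$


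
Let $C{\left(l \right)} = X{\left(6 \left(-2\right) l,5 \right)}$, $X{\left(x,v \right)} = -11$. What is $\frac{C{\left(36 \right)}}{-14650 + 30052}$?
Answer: $- \frac{11}{15402} \approx -0.00071419$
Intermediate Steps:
$C{\left(l \right)} = -11$
$\frac{C{\left(36 \right)}}{-14650 + 30052} = - \frac{11}{-14650 + 30052} = - \frac{11}{15402}$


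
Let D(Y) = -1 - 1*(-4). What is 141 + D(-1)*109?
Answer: 468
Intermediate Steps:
D(Y) = 3 (D(Y) = -1 + 4 = 3)
141 + D(-1)*109 = 141 + 3*109 = 141 + 327 = 468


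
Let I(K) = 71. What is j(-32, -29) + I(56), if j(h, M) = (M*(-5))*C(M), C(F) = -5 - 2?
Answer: -944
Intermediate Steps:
C(F) = -7
j(h, M) = 35*M (j(h, M) = (M*(-5))*(-7) = -5*M*(-7) = 35*M)
j(-32, -29) + I(56) = 35*(-29) + 71 = -1015 + 71 = -944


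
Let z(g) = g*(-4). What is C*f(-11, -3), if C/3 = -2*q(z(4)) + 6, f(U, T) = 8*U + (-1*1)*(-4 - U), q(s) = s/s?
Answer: -1140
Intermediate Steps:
z(g) = -4*g
q(s) = 1
f(U, T) = 4 + 9*U (f(U, T) = 8*U - (-4 - U) = 8*U + (4 + U) = 4 + 9*U)
C = 12 (C = 3*(-2*1 + 6) = 3*(-2 + 6) = 3*4 = 12)
C*f(-11, -3) = 12*(4 + 9*(-11)) = 12*(4 - 99) = 12*(-95) = -1140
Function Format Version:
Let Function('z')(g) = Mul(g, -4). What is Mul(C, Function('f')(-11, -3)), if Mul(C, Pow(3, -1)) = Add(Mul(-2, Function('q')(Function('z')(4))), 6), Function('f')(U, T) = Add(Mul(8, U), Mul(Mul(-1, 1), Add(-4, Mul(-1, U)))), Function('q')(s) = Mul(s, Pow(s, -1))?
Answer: -1140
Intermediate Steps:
Function('z')(g) = Mul(-4, g)
Function('q')(s) = 1
Function('f')(U, T) = Add(4, Mul(9, U)) (Function('f')(U, T) = Add(Mul(8, U), Mul(-1, Add(-4, Mul(-1, U)))) = Add(Mul(8, U), Add(4, U)) = Add(4, Mul(9, U)))
C = 12 (C = Mul(3, Add(Mul(-2, 1), 6)) = Mul(3, Add(-2, 6)) = Mul(3, 4) = 12)
Mul(C, Function('f')(-11, -3)) = Mul(12, Add(4, Mul(9, -11))) = Mul(12, Add(4, -99)) = Mul(12, -95) = -1140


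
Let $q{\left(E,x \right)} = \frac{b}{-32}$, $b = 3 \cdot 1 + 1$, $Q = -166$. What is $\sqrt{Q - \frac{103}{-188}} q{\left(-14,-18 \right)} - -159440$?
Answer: $159440 - \frac{i \sqrt{1461935}}{752} \approx 1.5944 \cdot 10^{5} - 1.6079 i$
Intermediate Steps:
$b = 4$ ($b = 3 + 1 = 4$)
$q{\left(E,x \right)} = - \frac{1}{8}$ ($q{\left(E,x \right)} = \frac{4}{-32} = 4 \left(- \frac{1}{32}\right) = - \frac{1}{8}$)
$\sqrt{Q - \frac{103}{-188}} q{\left(-14,-18 \right)} - -159440 = \sqrt{-166 - \frac{103}{-188}} \left(- \frac{1}{8}\right) - -159440 = \sqrt{-166 - - \frac{103}{188}} \left(- \frac{1}{8}\right) + 159440 = \sqrt{-166 + \frac{103}{188}} \left(- \frac{1}{8}\right) + 159440 = \sqrt{- \frac{31105}{188}} \left(- \frac{1}{8}\right) + 159440 = \frac{i \sqrt{1461935}}{94} \left(- \frac{1}{8}\right) + 159440 = - \frac{i \sqrt{1461935}}{752} + 159440 = 159440 - \frac{i \sqrt{1461935}}{752}$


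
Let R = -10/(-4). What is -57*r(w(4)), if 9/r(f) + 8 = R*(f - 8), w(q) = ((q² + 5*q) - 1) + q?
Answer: -1026/139 ≈ -7.3813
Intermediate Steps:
R = 5/2 (R = -10*(-¼) = 5/2 ≈ 2.5000)
w(q) = -1 + q² + 6*q (w(q) = (-1 + q² + 5*q) + q = -1 + q² + 6*q)
r(f) = 9/(-28 + 5*f/2) (r(f) = 9/(-8 + 5*(f - 8)/2) = 9/(-8 + 5*(-8 + f)/2) = 9/(-8 + (-20 + 5*f/2)) = 9/(-28 + 5*f/2))
-57*r(w(4)) = -1026/(-56 + 5*(-1 + 4² + 6*4)) = -1026/(-56 + 5*(-1 + 16 + 24)) = -1026/(-56 + 5*39) = -1026/(-56 + 195) = -1026/139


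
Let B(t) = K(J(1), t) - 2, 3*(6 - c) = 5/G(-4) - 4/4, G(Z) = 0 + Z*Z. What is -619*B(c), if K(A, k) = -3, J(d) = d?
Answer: 3095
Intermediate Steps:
G(Z) = Z**2 (G(Z) = 0 + Z**2 = Z**2)
c = 299/48 (c = 6 - (5/((-4)**2) - 4/4)/3 = 6 - (5/16 - 4*1/4)/3 = 6 - (5*(1/16) - 1)/3 = 6 - (5/16 - 1)/3 = 6 - 1/3*(-11/16) = 6 + 11/48 = 299/48 ≈ 6.2292)
B(t) = -5 (B(t) = -3 - 2 = -5)
-619*B(c) = -619*(-5) = 3095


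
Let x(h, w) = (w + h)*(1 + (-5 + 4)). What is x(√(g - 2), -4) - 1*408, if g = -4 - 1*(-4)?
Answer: -408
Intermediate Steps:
g = 0 (g = -4 + 4 = 0)
x(h, w) = 0 (x(h, w) = (h + w)*(1 - 1) = (h + w)*0 = 0)
x(√(g - 2), -4) - 1*408 = 0 - 1*408 = 0 - 408 = -408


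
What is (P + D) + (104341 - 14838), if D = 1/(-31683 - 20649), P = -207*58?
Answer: 4055573003/52332 ≈ 77497.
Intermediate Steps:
P = -12006
D = -1/52332 (D = 1/(-52332) = -1/52332 ≈ -1.9109e-5)
(P + D) + (104341 - 14838) = (-12006 - 1/52332) + (104341 - 14838) = -628297993/52332 + 89503 = 4055573003/52332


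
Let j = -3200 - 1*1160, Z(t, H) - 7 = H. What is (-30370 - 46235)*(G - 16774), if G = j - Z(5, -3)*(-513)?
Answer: 1461776610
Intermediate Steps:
Z(t, H) = 7 + H
j = -4360 (j = -3200 - 1160 = -4360)
G = -2308 (G = -4360 - (7 - 3)*(-513) = -4360 - 4*(-513) = -4360 - 1*(-2052) = -4360 + 2052 = -2308)
(-30370 - 46235)*(G - 16774) = (-30370 - 46235)*(-2308 - 16774) = -76605*(-19082) = 1461776610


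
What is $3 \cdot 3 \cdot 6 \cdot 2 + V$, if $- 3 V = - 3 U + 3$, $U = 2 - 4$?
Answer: $105$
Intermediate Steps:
$U = -2$
$V = -3$ ($V = - \frac{\left(-3\right) \left(-2\right) + 3}{3} = - \frac{6 + 3}{3} = \left(- \frac{1}{3}\right) 9 = -3$)
$3 \cdot 3 \cdot 6 \cdot 2 + V = 3 \cdot 3 \cdot 6 \cdot 2 - 3 = 9 \cdot 6 \cdot 2 - 3 = 54 \cdot 2 - 3 = 108 - 3 = 105$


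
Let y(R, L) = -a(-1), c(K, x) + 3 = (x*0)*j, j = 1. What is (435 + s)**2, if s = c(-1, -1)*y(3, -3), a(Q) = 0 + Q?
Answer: 186624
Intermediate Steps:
a(Q) = Q
c(K, x) = -3 (c(K, x) = -3 + (x*0)*1 = -3 + 0*1 = -3 + 0 = -3)
y(R, L) = 1 (y(R, L) = -1*(-1) = 1)
s = -3 (s = -3*1 = -3)
(435 + s)**2 = (435 - 3)**2 = 432**2 = 186624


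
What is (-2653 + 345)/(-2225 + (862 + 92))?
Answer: 2308/1271 ≈ 1.8159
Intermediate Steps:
(-2653 + 345)/(-2225 + (862 + 92)) = -2308/(-2225 + 954) = -2308/(-1271) = -2308*(-1/1271) = 2308/1271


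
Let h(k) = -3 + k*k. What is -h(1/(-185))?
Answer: 102674/34225 ≈ 3.0000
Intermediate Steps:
h(k) = -3 + k**2
-h(1/(-185)) = -(-3 + (1/(-185))**2) = -(-3 + (-1/185)**2) = -(-3 + 1/34225) = -1*(-102674/34225) = 102674/34225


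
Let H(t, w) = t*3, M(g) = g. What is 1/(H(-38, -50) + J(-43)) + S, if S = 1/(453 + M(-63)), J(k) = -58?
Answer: -109/33540 ≈ -0.0032499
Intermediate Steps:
H(t, w) = 3*t
S = 1/390 (S = 1/(453 - 63) = 1/390 ≈ 0.0025641)
1/(H(-38, -50) + J(-43)) + S = 1/(3*(-38) - 58) + 1/390 = 1/(-114 - 58) + 1/390 = 1/(-172) + 1/390 = -1/172 + 1/390 = -109/33540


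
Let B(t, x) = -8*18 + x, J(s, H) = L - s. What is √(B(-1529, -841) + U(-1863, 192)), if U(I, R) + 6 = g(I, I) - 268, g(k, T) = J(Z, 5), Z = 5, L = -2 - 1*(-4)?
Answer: I*√1262 ≈ 35.525*I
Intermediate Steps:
L = 2 (L = -2 + 4 = 2)
J(s, H) = 2 - s
g(k, T) = -3 (g(k, T) = 2 - 1*5 = 2 - 5 = -3)
B(t, x) = -144 + x
U(I, R) = -277 (U(I, R) = -6 + (-3 - 268) = -6 - 271 = -277)
√(B(-1529, -841) + U(-1863, 192)) = √((-144 - 841) - 277) = √(-985 - 277) = √(-1262) = I*√1262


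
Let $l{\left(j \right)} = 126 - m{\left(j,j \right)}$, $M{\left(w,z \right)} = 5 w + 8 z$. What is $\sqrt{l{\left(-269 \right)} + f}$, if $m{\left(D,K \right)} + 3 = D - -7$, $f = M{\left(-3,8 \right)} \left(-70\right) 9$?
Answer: $i \sqrt{30479} \approx 174.58 i$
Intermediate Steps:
$f = -30870$ ($f = \left(5 \left(-3\right) + 8 \cdot 8\right) \left(-70\right) 9 = \left(-15 + 64\right) \left(-70\right) 9 = 49 \left(-70\right) 9 = \left(-3430\right) 9 = -30870$)
$m{\left(D,K \right)} = 4 + D$ ($m{\left(D,K \right)} = -3 + \left(D - -7\right) = -3 + \left(D + 7\right) = -3 + \left(7 + D\right) = 4 + D$)
$l{\left(j \right)} = 122 - j$ ($l{\left(j \right)} = 126 - \left(4 + j\right) = 122 - j$)
$\sqrt{l{\left(-269 \right)} + f} = \sqrt{\left(122 - -269\right) - 30870} = \sqrt{\left(122 + 269\right) - 30870} = \sqrt{391 - 30870} = \sqrt{-30479} = i \sqrt{30479}$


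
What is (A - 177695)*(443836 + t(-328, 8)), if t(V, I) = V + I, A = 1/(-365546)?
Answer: -14404445338016018/182773 ≈ -7.8811e+10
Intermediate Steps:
A = -1/365546 ≈ -2.7356e-6
t(V, I) = I + V
(A - 177695)*(443836 + t(-328, 8)) = (-1/365546 - 177695)*(443836 + (8 - 328)) = -64955696471*(443836 - 320)/365546 = -64955696471/365546*443516 = -14404445338016018/182773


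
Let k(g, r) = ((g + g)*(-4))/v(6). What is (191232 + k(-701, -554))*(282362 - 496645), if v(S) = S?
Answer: -123534149500/3 ≈ -4.1178e+10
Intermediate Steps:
k(g, r) = -4*g/3 (k(g, r) = ((g + g)*(-4))/6 = ((2*g)*(-4))*(1/6) = -8*g*(1/6) = -4*g/3)
(191232 + k(-701, -554))*(282362 - 496645) = (191232 - 4/3*(-701))*(282362 - 496645) = (191232 + 2804/3)*(-214283) = (576500/3)*(-214283) = -123534149500/3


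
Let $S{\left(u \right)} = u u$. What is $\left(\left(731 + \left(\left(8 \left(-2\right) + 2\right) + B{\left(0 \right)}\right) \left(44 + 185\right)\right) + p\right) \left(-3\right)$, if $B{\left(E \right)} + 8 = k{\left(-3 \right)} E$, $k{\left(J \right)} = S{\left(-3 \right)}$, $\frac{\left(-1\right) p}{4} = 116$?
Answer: $14313$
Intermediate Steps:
$S{\left(u \right)} = u^{2}$
$p = -464$ ($p = \left(-4\right) 116 = -464$)
$k{\left(J \right)} = 9$ ($k{\left(J \right)} = \left(-3\right)^{2} = 9$)
$B{\left(E \right)} = -8 + 9 E$
$\left(\left(731 + \left(\left(8 \left(-2\right) + 2\right) + B{\left(0 \right)}\right) \left(44 + 185\right)\right) + p\right) \left(-3\right) = \left(\left(731 + \left(\left(8 \left(-2\right) + 2\right) + \left(-8 + 9 \cdot 0\right)\right) \left(44 + 185\right)\right) - 464\right) \left(-3\right) = \left(\left(731 + \left(\left(-16 + 2\right) + \left(-8 + 0\right)\right) 229\right) - 464\right) \left(-3\right) = \left(\left(731 + \left(-14 - 8\right) 229\right) - 464\right) \left(-3\right) = \left(\left(731 - 5038\right) - 464\right) \left(-3\right) = \left(-4307 - 464\right) \left(-3\right) = \left(-4771\right) \left(-3\right) = 14313$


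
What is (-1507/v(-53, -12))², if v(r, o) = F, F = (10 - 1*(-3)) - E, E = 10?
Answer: 2271049/9 ≈ 2.5234e+5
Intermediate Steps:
F = 3 (F = (10 - 1*(-3)) - 1*10 = (10 + 3) - 10 = 13 - 10 = 3)
v(r, o) = 3
(-1507/v(-53, -12))² = (-1507/3)² = 2271049/9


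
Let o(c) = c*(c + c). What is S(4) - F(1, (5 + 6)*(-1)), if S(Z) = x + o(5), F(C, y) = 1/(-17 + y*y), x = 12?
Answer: 6447/104 ≈ 61.990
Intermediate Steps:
o(c) = 2*c² (o(c) = c*(2*c) = 2*c²)
F(C, y) = 1/(-17 + y²)
S(Z) = 62 (S(Z) = 12 + 2*5² = 12 + 2*25 = 12 + 50 = 62)
S(4) - F(1, (5 + 6)*(-1)) = 62 - 1/(-17 + ((5 + 6)*(-1))²) = 62 - 1/(-17 + (11*(-1))²) = 62 - 1/(-17 + (-11)²) = 62 - 1/(-17 + 121) = 62 - 1/104 = 6447/104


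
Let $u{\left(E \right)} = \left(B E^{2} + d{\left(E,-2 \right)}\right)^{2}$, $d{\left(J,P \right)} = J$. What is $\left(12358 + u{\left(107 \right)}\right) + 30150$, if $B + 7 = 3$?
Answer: $2087527229$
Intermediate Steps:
$B = -4$ ($B = -7 + 3 = -4$)
$u{\left(E \right)} = \left(E - 4 E^{2}\right)^{2}$ ($u{\left(E \right)} = \left(- 4 E^{2} + E\right)^{2} = \left(E - 4 E^{2}\right)^{2}$)
$\left(12358 + u{\left(107 \right)}\right) + 30150 = \left(12358 + 107^{2} \left(-1 + 4 \cdot 107\right)^{2}\right) + 30150 = \left(12358 + 11449 \left(-1 + 428\right)^{2}\right) + 30150 = \left(12358 + 11449 \cdot 427^{2}\right) + 30150 = \left(12358 + 11449 \cdot 182329\right) + 30150 = \left(12358 + 2087484721\right) + 30150 = 2087497079 + 30150 = 2087527229$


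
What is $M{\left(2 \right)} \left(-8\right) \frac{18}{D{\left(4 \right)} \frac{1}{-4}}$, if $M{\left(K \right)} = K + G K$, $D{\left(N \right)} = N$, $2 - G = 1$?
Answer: $576$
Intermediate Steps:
$G = 1$ ($G = 2 - 1 = 1$)
$M{\left(K \right)} = 2 K$ ($M{\left(K \right)} = K + 1 K = K + K = 2 K$)
$M{\left(2 \right)} \left(-8\right) \frac{18}{D{\left(4 \right)} \frac{1}{-4}} = 2 \cdot 2 \left(-8\right) \frac{18}{4 \frac{1}{-4}} = 4 \left(-8\right) \frac{18}{4 \left(- \frac{1}{4}\right)} = - 32 \frac{18}{-1} = - 32 \cdot 18 \left(-1\right) = \left(-32\right) \left(-18\right) = 576$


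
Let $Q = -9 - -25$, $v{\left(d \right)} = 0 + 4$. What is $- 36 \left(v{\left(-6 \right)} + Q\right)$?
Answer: $-720$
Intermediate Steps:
$v{\left(d \right)} = 4$
$Q = 16$ ($Q = -9 + 25 = 16$)
$- 36 \left(v{\left(-6 \right)} + Q\right) = - 36 \left(4 + 16\right) = \left(-36\right) 20 = -720$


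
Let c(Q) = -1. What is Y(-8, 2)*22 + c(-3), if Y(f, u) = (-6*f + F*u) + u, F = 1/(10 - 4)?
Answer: 3319/3 ≈ 1106.3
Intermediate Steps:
F = ⅙ (F = 1/6 = ⅙ ≈ 0.16667)
Y(f, u) = -6*f + 7*u/6 (Y(f, u) = (-6*f + u/6) + u = -6*f + 7*u/6)
Y(-8, 2)*22 + c(-3) = (-6*(-8) + (7/6)*2)*22 - 1 = (48 + 7/3)*22 - 1 = (151/3)*22 - 1 = 3322/3 - 1 = 3319/3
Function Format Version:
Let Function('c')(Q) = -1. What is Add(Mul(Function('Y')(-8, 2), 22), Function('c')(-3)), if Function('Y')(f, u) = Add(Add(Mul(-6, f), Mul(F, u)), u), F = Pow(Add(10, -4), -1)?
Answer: Rational(3319, 3) ≈ 1106.3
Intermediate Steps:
F = Rational(1, 6) (F = Pow(6, -1) = Rational(1, 6) ≈ 0.16667)
Function('Y')(f, u) = Add(Mul(-6, f), Mul(Rational(7, 6), u)) (Function('Y')(f, u) = Add(Add(Mul(-6, f), Mul(Rational(1, 6), u)), u) = Add(Mul(-6, f), Mul(Rational(7, 6), u)))
Add(Mul(Function('Y')(-8, 2), 22), Function('c')(-3)) = Add(Mul(Add(Mul(-6, -8), Mul(Rational(7, 6), 2)), 22), -1) = Add(Mul(Add(48, Rational(7, 3)), 22), -1) = Add(Mul(Rational(151, 3), 22), -1) = Add(Rational(3322, 3), -1) = Rational(3319, 3)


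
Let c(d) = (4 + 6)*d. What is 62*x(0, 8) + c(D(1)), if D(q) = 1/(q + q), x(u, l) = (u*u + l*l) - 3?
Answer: 3787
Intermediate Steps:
x(u, l) = -3 + l**2 + u**2 (x(u, l) = (u**2 + l**2) - 3 = (l**2 + u**2) - 3 = -3 + l**2 + u**2)
D(q) = 1/(2*q)
c(d) = 10*d
62*x(0, 8) + c(D(1)) = 62*(-3 + 8**2 + 0**2) + 10*((1/2)/1) = 62*(-3 + 64 + 0) + 10*((1/2)*1) = 62*61 + 10*(1/2) = 3782 + 5 = 3787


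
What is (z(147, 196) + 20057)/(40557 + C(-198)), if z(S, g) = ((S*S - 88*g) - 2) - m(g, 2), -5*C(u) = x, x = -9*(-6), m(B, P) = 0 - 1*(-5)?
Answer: 40685/67577 ≈ 0.60205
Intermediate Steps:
m(B, P) = 5 (m(B, P) = 0 + 5 = 5)
x = 54
C(u) = -54/5 (C(u) = -1/5*54 = -54/5)
z(S, g) = -7 + S**2 - 88*g (z(S, g) = ((S*S - 88*g) - 2) - 1*5 = ((S**2 - 88*g) - 2) - 5 = (-2 + S**2 - 88*g) - 5 = -7 + S**2 - 88*g)
(z(147, 196) + 20057)/(40557 + C(-198)) = ((-7 + 147**2 - 88*196) + 20057)/(40557 - 54/5) = ((-7 + 21609 - 17248) + 20057)/(202731/5) = (4354 + 20057)*(5/202731) = 24411*(5/202731) = 40685/67577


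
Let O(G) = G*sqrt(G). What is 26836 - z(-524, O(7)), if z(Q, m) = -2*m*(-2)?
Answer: 26836 - 28*sqrt(7) ≈ 26762.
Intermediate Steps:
O(G) = G**(3/2)
z(Q, m) = 4*m
26836 - z(-524, O(7)) = 26836 - 4*7**(3/2) = 26836 - 4*7*sqrt(7) = 26836 - 28*sqrt(7)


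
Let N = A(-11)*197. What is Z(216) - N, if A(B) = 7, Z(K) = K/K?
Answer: -1378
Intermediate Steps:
Z(K) = 1
N = 1379 (N = 7*197 = 1379)
Z(216) - N = 1 - 1*1379 = 1 - 1379 = -1378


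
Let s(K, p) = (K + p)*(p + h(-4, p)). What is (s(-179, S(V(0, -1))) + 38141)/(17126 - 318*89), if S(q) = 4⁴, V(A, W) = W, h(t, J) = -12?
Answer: -56929/11176 ≈ -5.0939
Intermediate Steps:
S(q) = 256
s(K, p) = (-12 + p)*(K + p) (s(K, p) = (K + p)*(p - 12) = (K + p)*(-12 + p) = (-12 + p)*(K + p))
(s(-179, S(V(0, -1))) + 38141)/(17126 - 318*89) = ((256² - 12*(-179) - 12*256 - 179*256) + 38141)/(17126 - 318*89) = ((65536 + 2148 - 3072 - 45824) + 38141)/(17126 - 28302) = (18788 + 38141)/(-11176) = 56929*(-1/11176) = -56929/11176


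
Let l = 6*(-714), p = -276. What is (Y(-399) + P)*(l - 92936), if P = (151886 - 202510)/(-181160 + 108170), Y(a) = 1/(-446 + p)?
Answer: -177317312218/2634939 ≈ -67295.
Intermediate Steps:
Y(a) = -1/722 (Y(a) = 1/(-446 - 276) = 1/(-722) = -1/722)
P = 25312/36495 (P = -50624/(-72990) = -50624*(-1/72990) = 25312/36495 ≈ 0.69357)
l = -4284
(Y(-399) + P)*(l - 92936) = (-1/722 + 25312/36495)*(-4284 - 92936) = (18238769/26349390)*(-97220) = -177317312218/2634939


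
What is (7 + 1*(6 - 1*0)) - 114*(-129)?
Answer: 14719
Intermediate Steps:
(7 + 1*(6 - 1*0)) - 114*(-129) = (7 + 1*(6 + 0)) + 14706 = (7 + 1*6) + 14706 = (7 + 6) + 14706 = 13 + 14706 = 14719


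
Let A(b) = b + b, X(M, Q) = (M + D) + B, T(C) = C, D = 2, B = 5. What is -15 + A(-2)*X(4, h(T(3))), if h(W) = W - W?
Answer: -59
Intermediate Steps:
h(W) = 0
X(M, Q) = 7 + M (X(M, Q) = (M + 2) + 5 = (2 + M) + 5 = 7 + M)
A(b) = 2*b
-15 + A(-2)*X(4, h(T(3))) = -15 + (2*(-2))*(7 + 4) = -15 - 4*11 = -15 - 44 = -59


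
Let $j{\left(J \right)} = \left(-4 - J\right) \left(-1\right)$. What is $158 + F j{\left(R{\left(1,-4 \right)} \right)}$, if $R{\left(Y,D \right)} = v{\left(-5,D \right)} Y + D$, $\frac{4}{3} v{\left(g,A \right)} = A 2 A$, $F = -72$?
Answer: $-1570$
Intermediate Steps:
$v{\left(g,A \right)} = \frac{3 A^{2}}{2}$ ($v{\left(g,A \right)} = \frac{3 A 2 A}{4} = \frac{3 \cdot 2 A A}{4} = \frac{3 \cdot 2 A^{2}}{4} = \frac{3 A^{2}}{2}$)
$R{\left(Y,D \right)} = D + \frac{3 Y D^{2}}{2}$ ($R{\left(Y,D \right)} = \frac{3 D^{2}}{2} Y + D = \frac{3 Y D^{2}}{2} + D = D + \frac{3 Y D^{2}}{2}$)
$j{\left(J \right)} = 4 + J$
$158 + F j{\left(R{\left(1,-4 \right)} \right)} = 158 - 72 \left(4 + \frac{1}{2} \left(-4\right) \left(2 + 3 \left(-4\right) 1\right)\right) = 158 - 72 \left(4 + \frac{1}{2} \left(-4\right) \left(2 - 12\right)\right) = 158 - 72 \left(4 + \frac{1}{2} \left(-4\right) \left(-10\right)\right) = 158 - 72 \left(4 + 20\right) = 158 - 1728 = -1570$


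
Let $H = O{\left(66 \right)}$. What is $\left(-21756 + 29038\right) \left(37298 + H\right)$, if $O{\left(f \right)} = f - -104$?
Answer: $272841976$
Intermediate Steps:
$O{\left(f \right)} = 104 + f$ ($O{\left(f \right)} = f + 104 = 104 + f$)
$H = 170$ ($H = 104 + 66 = 170$)
$\left(-21756 + 29038\right) \left(37298 + H\right) = \left(-21756 + 29038\right) \left(37298 + 170\right) = 7282 \cdot 37468 = 272841976$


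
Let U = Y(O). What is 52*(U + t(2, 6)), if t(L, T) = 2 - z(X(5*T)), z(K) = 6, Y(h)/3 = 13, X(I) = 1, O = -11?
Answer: 1820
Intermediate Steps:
Y(h) = 39 (Y(h) = 3*13 = 39)
U = 39
t(L, T) = -4 (t(L, T) = 2 - 1*6 = 2 - 6 = -4)
52*(U + t(2, 6)) = 52*(39 - 4) = 52*35 = 1820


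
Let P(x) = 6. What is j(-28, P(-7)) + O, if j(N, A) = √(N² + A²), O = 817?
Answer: 817 + 2*√205 ≈ 845.64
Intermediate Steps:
j(N, A) = √(A² + N²)
j(-28, P(-7)) + O = √(6² + (-28)²) + 817 = √(36 + 784) + 817 = √820 + 817 = 2*√205 + 817 = 817 + 2*√205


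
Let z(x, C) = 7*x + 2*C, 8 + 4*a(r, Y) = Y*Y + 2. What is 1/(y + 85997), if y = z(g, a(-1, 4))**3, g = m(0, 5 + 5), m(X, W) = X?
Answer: 1/86122 ≈ 1.1611e-5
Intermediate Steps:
a(r, Y) = -3/2 + Y**2/4 (a(r, Y) = -2 + (Y*Y + 2)/4 = -2 + (Y**2 + 2)/4 = -2 + (2 + Y**2)/4 = -2 + (1/2 + Y**2/4) = -3/2 + Y**2/4)
g = 0
z(x, C) = 2*C + 7*x
y = 125 (y = (2*(-3/2 + (1/4)*4**2) + 7*0)**3 = (2*(-3/2 + (1/4)*16) + 0)**3 = (2*(-3/2 + 4) + 0)**3 = (2*(5/2) + 0)**3 = (5 + 0)**3 = 5**3 = 125)
1/(y + 85997) = 1/(125 + 85997) = 1/86122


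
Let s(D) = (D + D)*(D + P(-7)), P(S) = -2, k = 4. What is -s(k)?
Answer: -16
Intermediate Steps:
s(D) = 2*D*(-2 + D) (s(D) = (D + D)*(D - 2) = (2*D)*(-2 + D) = 2*D*(-2 + D))
-s(k) = -2*4*(-2 + 4) = -2*4*2 = -1*16 = -16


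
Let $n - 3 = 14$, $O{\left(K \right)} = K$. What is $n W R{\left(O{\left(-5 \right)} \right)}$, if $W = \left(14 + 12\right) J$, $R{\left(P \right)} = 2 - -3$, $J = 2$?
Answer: $4420$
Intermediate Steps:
$n = 17$ ($n = 3 + 14 = 17$)
$R{\left(P \right)} = 5$ ($R{\left(P \right)} = 2 + 3 = 5$)
$W = 52$ ($W = \left(14 + 12\right) 2 = 26 \cdot 2 = 52$)
$n W R{\left(O{\left(-5 \right)} \right)} = 17 \cdot 52 \cdot 5 = 884 \cdot 5 = 4420$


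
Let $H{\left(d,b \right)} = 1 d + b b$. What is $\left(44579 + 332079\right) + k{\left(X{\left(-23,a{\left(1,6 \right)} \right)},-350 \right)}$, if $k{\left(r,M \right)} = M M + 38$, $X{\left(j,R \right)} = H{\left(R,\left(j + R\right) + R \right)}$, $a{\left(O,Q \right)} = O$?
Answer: $499196$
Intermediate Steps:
$H{\left(d,b \right)} = d + b^{2}$
$X{\left(j,R \right)} = R + \left(j + 2 R\right)^{2}$ ($X{\left(j,R \right)} = R + \left(\left(j + R\right) + R\right)^{2} = R + \left(\left(R + j\right) + R\right)^{2} = R + \left(j + 2 R\right)^{2}$)
$k{\left(r,M \right)} = 38 + M^{2}$ ($k{\left(r,M \right)} = M^{2} + 38 = 38 + M^{2}$)
$\left(44579 + 332079\right) + k{\left(X{\left(-23,a{\left(1,6 \right)} \right)},-350 \right)} = \left(44579 + 332079\right) + \left(38 + \left(-350\right)^{2}\right) = 376658 + \left(38 + 122500\right) = 376658 + 122538 = 499196$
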